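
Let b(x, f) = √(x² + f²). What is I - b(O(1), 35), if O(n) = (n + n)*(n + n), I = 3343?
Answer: 3343 - √1241 ≈ 3307.8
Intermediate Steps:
O(n) = 4*n² (O(n) = (2*n)*(2*n) = 4*n²)
b(x, f) = √(f² + x²)
I - b(O(1), 35) = 3343 - √(35² + (4*1²)²) = 3343 - √(1225 + (4*1)²) = 3343 - √(1225 + 4²) = 3343 - √(1225 + 16) = 3343 - √1241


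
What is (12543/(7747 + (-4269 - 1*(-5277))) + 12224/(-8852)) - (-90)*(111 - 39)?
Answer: 125549803579/19374815 ≈ 6480.1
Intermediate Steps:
(12543/(7747 + (-4269 - 1*(-5277))) + 12224/(-8852)) - (-90)*(111 - 39) = (12543/(7747 + (-4269 + 5277)) + 12224*(-1/8852)) - (-90)*72 = (12543/(7747 + 1008) - 3056/2213) - 1*(-6480) = (12543/8755 - 3056/2213) + 6480 = 1002379/19374815 + 6480 = 125549803579/19374815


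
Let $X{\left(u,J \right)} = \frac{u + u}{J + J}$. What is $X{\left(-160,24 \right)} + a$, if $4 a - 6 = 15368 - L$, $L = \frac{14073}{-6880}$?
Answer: $\frac{316811179}{82560} \approx 3837.3$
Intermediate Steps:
$L = - \frac{14073}{6880}$ ($L = 14073 \left(- \frac{1}{6880}\right) = - \frac{14073}{6880} \approx -2.0455$)
$X{\left(u,J \right)} = \frac{u}{J}$ ($X{\left(u,J \right)} = \frac{2 u}{2 J} = 2 u \frac{1}{2 J} = \frac{u}{J}$)
$a = \frac{105787193}{27520}$ ($a = \frac{3}{2} + \frac{15368 - - \frac{14073}{6880}}{4} = \frac{3}{2} + \frac{15368 + \frac{14073}{6880}}{4} = \frac{3}{2} + \frac{1}{4} \cdot \frac{105745913}{6880} = \frac{3}{2} + \frac{105745913}{27520} = \frac{105787193}{27520} \approx 3844.0$)
$X{\left(-160,24 \right)} + a = - \frac{160}{24} + \frac{105787193}{27520} = \left(-160\right) \frac{1}{24} + \frac{105787193}{27520} = - \frac{20}{3} + \frac{105787193}{27520} = \frac{316811179}{82560}$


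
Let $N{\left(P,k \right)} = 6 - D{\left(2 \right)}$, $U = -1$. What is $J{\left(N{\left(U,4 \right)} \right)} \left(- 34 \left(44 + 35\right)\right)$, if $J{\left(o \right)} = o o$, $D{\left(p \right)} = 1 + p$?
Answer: $-24174$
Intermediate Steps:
$N{\left(P,k \right)} = 3$ ($N{\left(P,k \right)} = 6 - \left(1 + 2\right) = 6 - 3 = 3$)
$J{\left(o \right)} = o^{2}$
$J{\left(N{\left(U,4 \right)} \right)} \left(- 34 \left(44 + 35\right)\right) = 3^{2} \left(- 34 \left(44 + 35\right)\right) = 9 \left(\left(-34\right) 79\right) = 9 \left(-2686\right) = -24174$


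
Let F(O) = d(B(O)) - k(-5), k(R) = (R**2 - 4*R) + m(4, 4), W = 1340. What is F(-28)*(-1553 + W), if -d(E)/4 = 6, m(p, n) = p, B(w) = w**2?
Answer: 15549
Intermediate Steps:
k(R) = 4 + R**2 - 4*R (k(R) = (R**2 - 4*R) + 4 = 4 + R**2 - 4*R)
d(E) = -24 (d(E) = -4*6 = -24)
F(O) = -73 (F(O) = -24 - (4 + (-5)**2 - 4*(-5)) = -24 - (4 + 25 + 20) = -24 - 1*49 = -24 - 49 = -73)
F(-28)*(-1553 + W) = -73*(-1553 + 1340) = -73*(-213) = 15549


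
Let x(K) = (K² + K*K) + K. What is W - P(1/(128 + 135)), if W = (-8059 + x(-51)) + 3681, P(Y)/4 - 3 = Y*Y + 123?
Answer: 18606457/69169 ≈ 269.00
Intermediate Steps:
x(K) = K + 2*K² (x(K) = (K² + K²) + K = 2*K² + K = K + 2*K²)
P(Y) = 504 + 4*Y² (P(Y) = 12 + 4*(Y*Y + 123) = 12 + 4*(Y² + 123) = 12 + 4*(123 + Y²) = 12 + (492 + 4*Y²) = 504 + 4*Y²)
W = 773 (W = (-8059 - 51*(1 + 2*(-51))) + 3681 = (-8059 - 51*(1 - 102)) + 3681 = (-8059 - 51*(-101)) + 3681 = (-8059 + 5151) + 3681 = -2908 + 3681 = 773)
W - P(1/(128 + 135)) = 773 - (504 + 4*(1/(128 + 135))²) = 773 - (504 + 4*(1/263)²) = 773 - (504 + 4*(1/69169)) = 773 - (504 + 4/69169) = 773 - 1*34861180/69169 = 773 - 34861180/69169 = 18606457/69169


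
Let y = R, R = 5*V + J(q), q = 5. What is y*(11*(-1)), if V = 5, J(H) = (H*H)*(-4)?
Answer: 825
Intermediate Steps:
J(H) = -4*H**2 (J(H) = H**2*(-4) = -4*H**2)
R = -75 (R = 5*5 - 4*5**2 = 25 - 4*25 = 25 - 100 = -75)
y = -75
y*(11*(-1)) = -825*(-1) = -75*(-11) = 825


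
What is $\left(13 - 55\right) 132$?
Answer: $-5544$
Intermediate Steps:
$\left(13 - 55\right) 132 = \left(-42\right) 132 = -5544$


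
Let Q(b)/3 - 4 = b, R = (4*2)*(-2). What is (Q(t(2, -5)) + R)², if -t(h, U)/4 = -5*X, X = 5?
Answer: 87616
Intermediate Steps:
t(h, U) = 100 (t(h, U) = -(-20)*5 = -4*(-25) = 100)
R = -16 (R = 8*(-2) = -16)
Q(b) = 12 + 3*b
(Q(t(2, -5)) + R)² = ((12 + 3*100) - 16)² = ((12 + 300) - 16)² = (312 - 16)² = 296² = 87616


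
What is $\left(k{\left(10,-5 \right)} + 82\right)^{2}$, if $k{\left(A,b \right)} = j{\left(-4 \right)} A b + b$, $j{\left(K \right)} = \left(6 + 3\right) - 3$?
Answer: $49729$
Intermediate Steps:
$j{\left(K \right)} = 6$ ($j{\left(K \right)} = 9 - 3 = 6$)
$k{\left(A,b \right)} = b + 6 A b$ ($k{\left(A,b \right)} = 6 A b + b = b + 6 A b$)
$\left(k{\left(10,-5 \right)} + 82\right)^{2} = \left(- 5 \left(1 + 6 \cdot 10\right) + 82\right)^{2} = \left(- 5 \left(1 + 60\right) + 82\right)^{2} = \left(\left(-5\right) 61 + 82\right)^{2} = \left(-305 + 82\right)^{2} = \left(-223\right)^{2} = 49729$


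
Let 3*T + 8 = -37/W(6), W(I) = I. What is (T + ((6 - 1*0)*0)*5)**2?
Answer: 7225/324 ≈ 22.299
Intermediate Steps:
T = -85/18 (T = -8/3 + (-37/6)/3 = -8/3 + (-37*1/6)/3 = -8/3 + (1/3)*(-37/6) = -8/3 - 37/18 = -85/18 ≈ -4.7222)
(T + ((6 - 1*0)*0)*5)**2 = (-85/18 + ((6 - 1*0)*0)*5)**2 = (-85/18 + ((6 + 0)*0)*5)**2 = (-85/18 + (6*0)*5)**2 = (-85/18 + 0*5)**2 = (-85/18 + 0)**2 = (-85/18)**2 = 7225/324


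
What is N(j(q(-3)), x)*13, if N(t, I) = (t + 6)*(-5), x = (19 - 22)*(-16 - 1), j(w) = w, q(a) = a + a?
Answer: 0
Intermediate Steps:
q(a) = 2*a
x = 51 (x = -3*(-17) = 51)
N(t, I) = -30 - 5*t (N(t, I) = (6 + t)*(-5) = -30 - 5*t)
N(j(q(-3)), x)*13 = (-30 - 10*(-3))*13 = (-30 - 5*(-6))*13 = (-30 + 30)*13 = 0*13 = 0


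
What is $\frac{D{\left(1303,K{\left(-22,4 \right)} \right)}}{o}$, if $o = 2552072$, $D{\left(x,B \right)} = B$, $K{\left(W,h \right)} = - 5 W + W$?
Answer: $\frac{11}{319009} \approx 3.4482 \cdot 10^{-5}$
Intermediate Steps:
$K{\left(W,h \right)} = - 4 W$
$\frac{D{\left(1303,K{\left(-22,4 \right)} \right)}}{o} = \frac{\left(-4\right) \left(-22\right)}{2552072} = 88 \cdot \frac{1}{2552072} = \frac{11}{319009}$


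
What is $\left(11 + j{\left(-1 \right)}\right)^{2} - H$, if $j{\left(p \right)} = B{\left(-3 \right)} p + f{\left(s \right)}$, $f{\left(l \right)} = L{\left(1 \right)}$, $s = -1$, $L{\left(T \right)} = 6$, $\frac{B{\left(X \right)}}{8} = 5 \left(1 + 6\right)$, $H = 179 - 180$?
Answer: $69170$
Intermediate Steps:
$H = -1$ ($H = 179 - 180 = -1$)
$B{\left(X \right)} = 280$ ($B{\left(X \right)} = 8 \cdot 5 \left(1 + 6\right) = 8 \cdot 5 \cdot 7 = 8 \cdot 35 = 280$)
$f{\left(l \right)} = 6$
$j{\left(p \right)} = 6 + 280 p$ ($j{\left(p \right)} = 280 p + 6 = 6 + 280 p$)
$\left(11 + j{\left(-1 \right)}\right)^{2} - H = \left(11 + \left(6 + 280 \left(-1\right)\right)\right)^{2} - -1 = \left(11 + \left(6 - 280\right)\right)^{2} + 1 = \left(11 - 274\right)^{2} + 1 = \left(-263\right)^{2} + 1 = 69169 + 1 = 69170$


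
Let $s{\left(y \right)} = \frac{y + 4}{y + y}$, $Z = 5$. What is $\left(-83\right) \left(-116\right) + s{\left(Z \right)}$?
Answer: $\frac{96289}{10} \approx 9628.9$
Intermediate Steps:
$s{\left(y \right)} = \frac{4 + y}{2 y}$
$\left(-83\right) \left(-116\right) + s{\left(Z \right)} = \left(-83\right) \left(-116\right) + \frac{4 + 5}{2 \cdot 5} = 9628 + \frac{1}{2} \cdot \frac{1}{5} \cdot 9 = 9628 + \frac{9}{10} = \frac{96289}{10}$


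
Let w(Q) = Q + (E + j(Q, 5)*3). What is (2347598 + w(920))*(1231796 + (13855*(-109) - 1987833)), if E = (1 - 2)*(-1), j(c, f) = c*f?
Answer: -5353562912008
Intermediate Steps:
E = 1 (E = -1*(-1) = 1)
w(Q) = 1 + 16*Q (w(Q) = Q + (1 + (Q*5)*3) = Q + (1 + (5*Q)*3) = Q + (1 + 15*Q) = 1 + 16*Q)
(2347598 + w(920))*(1231796 + (13855*(-109) - 1987833)) = (2347598 + (1 + 16*920))*(1231796 + (13855*(-109) - 1987833)) = (2347598 + (1 + 14720))*(1231796 + (-1510195 - 1987833)) = (2347598 + 14721)*(1231796 - 3498028) = 2362319*(-2266232) = -5353562912008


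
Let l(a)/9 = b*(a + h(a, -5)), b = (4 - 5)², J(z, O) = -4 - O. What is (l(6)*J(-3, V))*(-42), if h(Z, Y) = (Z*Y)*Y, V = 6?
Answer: 589680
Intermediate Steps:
h(Z, Y) = Z*Y² (h(Z, Y) = (Y*Z)*Y = Z*Y²)
b = 1 (b = (-1)² = 1)
l(a) = 234*a (l(a) = 9*(1*(a + a*(-5)²)) = 9*(1*(a + a*25)) = 9*(1*(a + 25*a)) = 9*(1*(26*a)) = 9*(26*a) = 234*a)
(l(6)*J(-3, V))*(-42) = ((234*6)*(-4 - 1*6))*(-42) = (1404*(-4 - 6))*(-42) = (1404*(-10))*(-42) = -14040*(-42) = 589680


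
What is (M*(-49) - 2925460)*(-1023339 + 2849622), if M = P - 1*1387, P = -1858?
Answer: -5052329736765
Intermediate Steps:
M = -3245 (M = -1858 - 1*1387 = -1858 - 1387 = -3245)
(M*(-49) - 2925460)*(-1023339 + 2849622) = (-3245*(-49) - 2925460)*(-1023339 + 2849622) = (159005 - 2925460)*1826283 = -2766455*1826283 = -5052329736765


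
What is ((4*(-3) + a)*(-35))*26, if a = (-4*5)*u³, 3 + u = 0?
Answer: -480480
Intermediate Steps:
u = -3 (u = -3 + 0 = -3)
a = 540 (a = -4*5*(-3)³ = -20*(-27) = 540)
((4*(-3) + a)*(-35))*26 = ((4*(-3) + 540)*(-35))*26 = ((-12 + 540)*(-35))*26 = (528*(-35))*26 = -18480*26 = -480480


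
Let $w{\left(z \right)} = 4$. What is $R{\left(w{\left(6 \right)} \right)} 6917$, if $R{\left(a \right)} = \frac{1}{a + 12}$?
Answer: $\frac{6917}{16} \approx 432.31$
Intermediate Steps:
$R{\left(a \right)} = \frac{1}{12 + a}$
$R{\left(w{\left(6 \right)} \right)} 6917 = \frac{1}{12 + 4} \cdot 6917 = \frac{1}{16} \cdot 6917 = \frac{6917}{16}$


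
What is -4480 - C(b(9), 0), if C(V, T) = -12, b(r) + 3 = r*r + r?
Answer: -4468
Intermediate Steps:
b(r) = -3 + r + r² (b(r) = -3 + (r*r + r) = -3 + (r² + r) = -3 + (r + r²) = -3 + r + r²)
-4480 - C(b(9), 0) = -4480 - 1*(-12) = -4480 + 12 = -4468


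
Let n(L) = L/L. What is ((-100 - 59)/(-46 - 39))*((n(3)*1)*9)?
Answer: 1431/85 ≈ 16.835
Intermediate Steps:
n(L) = 1
((-100 - 59)/(-46 - 39))*((n(3)*1)*9) = ((-100 - 59)/(-46 - 39))*((1*1)*9) = (-159/(-85))*(1*9) = -159*(-1/85)*9 = (159/85)*9 = 1431/85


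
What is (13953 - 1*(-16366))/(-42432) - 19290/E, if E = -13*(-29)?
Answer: -63841811/1230528 ≈ -51.882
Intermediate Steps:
E = 377
(13953 - 1*(-16366))/(-42432) - 19290/E = (13953 - 1*(-16366))/(-42432) - 19290/377 = (13953 + 16366)*(-1/42432) - 19290*1/377 = 30319*(-1/42432) - 19290/377 = -30319/42432 - 19290/377 = -63841811/1230528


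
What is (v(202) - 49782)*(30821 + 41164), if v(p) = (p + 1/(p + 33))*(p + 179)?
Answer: 91963443357/47 ≈ 1.9567e+9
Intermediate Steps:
v(p) = (179 + p)*(p + 1/(33 + p)) (v(p) = (p + 1/(33 + p))*(179 + p) = (179 + p)*(p + 1/(33 + p)))
(v(202) - 49782)*(30821 + 41164) = ((179 + 202**3 + 212*202**2 + 5908*202)/(33 + 202) - 49782)*(30821 + 41164) = ((179 + 8242408 + 212*40804 + 1193416)/235 - 49782)*71985 = ((179 + 8242408 + 8650448 + 1193416)/235 - 49782)*71985 = ((1/235)*18086451 - 49782)*71985 = (18086451/235 - 49782)*71985 = (6387681/235)*71985 = 91963443357/47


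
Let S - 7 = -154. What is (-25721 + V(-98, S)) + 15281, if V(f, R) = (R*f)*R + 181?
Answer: -2127941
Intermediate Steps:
S = -147 (S = 7 - 154 = -147)
V(f, R) = 181 + f*R**2 (V(f, R) = f*R**2 + 181 = 181 + f*R**2)
(-25721 + V(-98, S)) + 15281 = (-25721 + (181 - 98*(-147)**2)) + 15281 = (-25721 + (181 - 98*21609)) + 15281 = (-25721 + (181 - 2117682)) + 15281 = (-25721 - 2117501) + 15281 = -2143222 + 15281 = -2127941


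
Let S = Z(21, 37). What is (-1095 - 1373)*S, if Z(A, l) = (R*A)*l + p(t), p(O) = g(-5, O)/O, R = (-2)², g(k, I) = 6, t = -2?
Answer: -7663140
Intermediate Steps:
R = 4
p(O) = 6/O
Z(A, l) = -3 + 4*A*l (Z(A, l) = (4*A)*l + 6/(-2) = 4*A*l + 6*(-½) = 4*A*l - 3 = -3 + 4*A*l)
S = 3105 (S = -3 + 4*21*37 = -3 + 3108 = 3105)
(-1095 - 1373)*S = (-1095 - 1373)*3105 = -2468*3105 = -7663140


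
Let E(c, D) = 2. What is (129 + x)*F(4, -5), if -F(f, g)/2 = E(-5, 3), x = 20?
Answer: -596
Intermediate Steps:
F(f, g) = -4 (F(f, g) = -2*2 = -4)
(129 + x)*F(4, -5) = (129 + 20)*(-4) = 149*(-4) = -596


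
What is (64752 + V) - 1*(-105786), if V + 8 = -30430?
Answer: 140100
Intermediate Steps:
V = -30438 (V = -8 - 30430 = -30438)
(64752 + V) - 1*(-105786) = (64752 - 30438) - 1*(-105786) = 34314 + 105786 = 140100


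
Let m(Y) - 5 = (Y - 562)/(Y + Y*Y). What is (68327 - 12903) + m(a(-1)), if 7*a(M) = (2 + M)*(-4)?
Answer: 346357/6 ≈ 57726.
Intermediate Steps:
a(M) = -8/7 - 4*M/7 (a(M) = ((2 + M)*(-4))/7 = (-8 - 4*M)/7 = -8/7 - 4*M/7)
m(Y) = 5 + (-562 + Y)/(Y + Y**2) (m(Y) = 5 + (Y - 562)/(Y + Y*Y) = 5 + (-562 + Y)/(Y + Y**2))
(68327 - 12903) + m(a(-1)) = (68327 - 12903) + (-562 + 5*(-8/7 - 4/7*(-1))**2 + 6*(-8/7 - 4/7*(-1)))/((-8/7 - 4/7*(-1))*(1 + (-8/7 - 4/7*(-1)))) = 55424 + (-562 + 5*(-8/7 + 4/7)**2 + 6*(-8/7 + 4/7))/((-8/7 + 4/7)*(1 + (-8/7 + 4/7))) = 55424 + (-562 + 5*(-4/7)**2 + 6*(-4/7))/((-4/7)*(1 - 4/7)) = 55424 - 7*(-562 + 5*(16/49) - 24/7)/(4*3/7) = 55424 - 7/4*7/3*(-562 + 80/49 - 24/7) = 55424 - 7/4*7/3*(-27626/49) = 55424 + 13813/6 = 346357/6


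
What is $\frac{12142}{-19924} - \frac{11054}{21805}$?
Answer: $- \frac{242498103}{217221410} \approx -1.1164$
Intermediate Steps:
$\frac{12142}{-19924} - \frac{11054}{21805} = 12142 \left(- \frac{1}{19924}\right) - \frac{11054}{21805} = - \frac{6071}{9962} - \frac{11054}{21805} = - \frac{242498103}{217221410}$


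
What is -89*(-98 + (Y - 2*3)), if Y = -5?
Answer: 9701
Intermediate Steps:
-89*(-98 + (Y - 2*3)) = -89*(-98 + (-5 - 2*3)) = -89*(-98 + (-5 - 6)) = -89*(-98 - 11) = -89*(-109) = 9701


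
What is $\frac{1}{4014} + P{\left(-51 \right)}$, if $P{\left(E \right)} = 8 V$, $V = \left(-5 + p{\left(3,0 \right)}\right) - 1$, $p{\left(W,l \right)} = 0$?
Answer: $- \frac{192671}{4014} \approx -48.0$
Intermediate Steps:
$V = -6$ ($V = \left(-5 + 0\right) - 1 = -5 - 1 = -6$)
$P{\left(E \right)} = -48$ ($P{\left(E \right)} = 8 \left(-6\right) = -48$)
$\frac{1}{4014} + P{\left(-51 \right)} = \frac{1}{4014} - 48 = - \frac{192671}{4014}$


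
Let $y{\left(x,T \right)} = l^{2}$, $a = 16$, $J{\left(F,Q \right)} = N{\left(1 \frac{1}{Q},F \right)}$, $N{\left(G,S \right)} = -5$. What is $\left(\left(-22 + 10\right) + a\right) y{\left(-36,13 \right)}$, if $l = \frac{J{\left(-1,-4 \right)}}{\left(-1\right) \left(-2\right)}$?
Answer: $25$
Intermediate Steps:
$J{\left(F,Q \right)} = -5$
$l = - \frac{5}{2}$ ($l = - \frac{5}{\left(-1\right) \left(-2\right)} = - \frac{5}{2} \approx -2.5$)
$y{\left(x,T \right)} = \frac{25}{4}$ ($y{\left(x,T \right)} = \left(- \frac{5}{2}\right)^{2} = \frac{25}{4}$)
$\left(\left(-22 + 10\right) + a\right) y{\left(-36,13 \right)} = \left(\left(-22 + 10\right) + 16\right) \frac{25}{4} = \left(-12 + 16\right) \frac{25}{4} = 4 \cdot \frac{25}{4} = 25$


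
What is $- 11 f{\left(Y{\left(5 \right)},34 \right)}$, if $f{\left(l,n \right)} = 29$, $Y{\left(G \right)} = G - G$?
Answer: $-319$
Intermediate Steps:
$Y{\left(G \right)} = 0$
$- 11 f{\left(Y{\left(5 \right)},34 \right)} = \left(-11\right) 29 = -319$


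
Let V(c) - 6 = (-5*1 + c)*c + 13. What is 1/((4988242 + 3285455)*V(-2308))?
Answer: 1/44168494359831 ≈ 2.2641e-14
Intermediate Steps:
V(c) = 19 + c*(-5 + c) (V(c) = 6 + ((-5*1 + c)*c + 13) = 6 + ((-5 + c)*c + 13) = 6 + (c*(-5 + c) + 13) = 6 + (13 + c*(-5 + c)) = 19 + c*(-5 + c))
1/((4988242 + 3285455)*V(-2308)) = 1/((4988242 + 3285455)*(19 + (-2308)**2 - 5*(-2308))) = 1/(8273697*(19 + 5326864 + 11540)) = (1/8273697)/5338423 = (1/8273697)*(1/5338423) = 1/44168494359831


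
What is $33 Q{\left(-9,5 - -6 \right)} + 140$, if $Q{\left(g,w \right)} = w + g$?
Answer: $206$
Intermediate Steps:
$Q{\left(g,w \right)} = g + w$
$33 Q{\left(-9,5 - -6 \right)} + 140 = 33 \left(-9 + \left(5 - -6\right)\right) + 140 = 33 \left(-9 + \left(5 + 6\right)\right) + 140 = 33 \left(-9 + 11\right) + 140 = 33 \cdot 2 + 140 = 66 + 140 = 206$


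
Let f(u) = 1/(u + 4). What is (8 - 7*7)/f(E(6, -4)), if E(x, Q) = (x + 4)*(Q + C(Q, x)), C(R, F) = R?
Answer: 3116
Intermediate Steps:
E(x, Q) = 2*Q*(4 + x) (E(x, Q) = (x + 4)*(Q + Q) = (4 + x)*(2*Q) = 2*Q*(4 + x))
f(u) = 1/(4 + u)
(8 - 7*7)/f(E(6, -4)) = (8 - 7*7)/(1/(4 + 2*(-4)*(4 + 6))) = (8 - 49)/(1/(4 + 2*(-4)*10)) = -41/(1/(4 - 80)) = -41/(1/(-76)) = -41/(-1/76) = -41*(-76) = 3116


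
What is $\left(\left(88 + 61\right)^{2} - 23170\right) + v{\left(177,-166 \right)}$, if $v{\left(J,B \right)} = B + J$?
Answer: $-958$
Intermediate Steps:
$\left(\left(88 + 61\right)^{2} - 23170\right) + v{\left(177,-166 \right)} = \left(\left(88 + 61\right)^{2} - 23170\right) + \left(-166 + 177\right) = \left(149^{2} - 23170\right) + 11 = \left(22201 - 23170\right) + 11 = -969 + 11 = -958$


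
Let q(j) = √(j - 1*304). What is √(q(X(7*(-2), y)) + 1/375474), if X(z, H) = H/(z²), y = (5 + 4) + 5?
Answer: √(18398226 + 493432536366*I*√59570)/2628318 ≈ 2.9524 + 2.9524*I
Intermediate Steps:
y = 14 (y = 9 + 5 = 14)
X(z, H) = H/z²
q(j) = √(-304 + j) (q(j) = √(j - 304) = √(-304 + j))
√(q(X(7*(-2), y)) + 1/375474) = √(√(-304 + 14/(7*(-2))²) + 1/375474) = √(√(-304 + 14/(-14)²) + 1/375474) = √(√(-304 + 14*(1/196)) + 1/375474) = √(√(-304 + 1/14) + 1/375474) = √(√(-4255/14) + 1/375474) = √(I*√59570/14 + 1/375474) = √(1/375474 + I*√59570/14)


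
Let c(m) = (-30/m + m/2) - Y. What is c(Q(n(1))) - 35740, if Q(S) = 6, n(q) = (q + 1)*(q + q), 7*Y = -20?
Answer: -250174/7 ≈ -35739.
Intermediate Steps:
Y = -20/7 (Y = (⅐)*(-20) = -20/7 ≈ -2.8571)
n(q) = 2*q*(1 + q) (n(q) = (1 + q)*(2*q) = 2*q*(1 + q))
c(m) = 20/7 + m/2 - 30/m (c(m) = (-30/m + m/2) - 1*(-20/7) = (-30/m + m*(½)) + 20/7 = (-30/m + m/2) + 20/7 = (m/2 - 30/m) + 20/7 = 20/7 + m/2 - 30/m)
c(Q(n(1))) - 35740 = (20/7 + (½)*6 - 30/6) - 35740 = (20/7 + 3 - 30*⅙) - 35740 = (20/7 + 3 - 5) - 35740 = 6/7 - 35740 = -250174/7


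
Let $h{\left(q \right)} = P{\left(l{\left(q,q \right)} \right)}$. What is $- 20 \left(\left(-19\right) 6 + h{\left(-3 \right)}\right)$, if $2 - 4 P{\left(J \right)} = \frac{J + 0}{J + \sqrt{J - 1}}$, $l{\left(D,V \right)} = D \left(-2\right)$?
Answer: $\frac{70550}{31} - \frac{30 \sqrt{5}}{31} \approx 2273.6$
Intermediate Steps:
$l{\left(D,V \right)} = - 2 D$
$P{\left(J \right)} = \frac{1}{2} - \frac{J}{4 \left(J + \sqrt{-1 + J}\right)}$ ($P{\left(J \right)} = \frac{1}{2} - \frac{\left(J + 0\right) \frac{1}{J + \sqrt{J - 1}}}{4} = \frac{1}{2} - \frac{J \frac{1}{J + \sqrt{-1 + J}}}{4} = \frac{1}{2} - \frac{J}{4 \left(J + \sqrt{-1 + J}\right)}$)
$h{\left(q \right)} = \frac{\frac{\sqrt{-1 - 2 q}}{2} - \frac{q}{2}}{\sqrt{-1 - 2 q} - 2 q}$ ($h{\left(q \right)} = \frac{\frac{\sqrt{-1 - 2 q}}{2} + \frac{\left(-2\right) q}{4}}{- 2 q + \sqrt{-1 - 2 q}} = \frac{\frac{\sqrt{-1 - 2 q}}{2} - \frac{q}{2}}{\sqrt{-1 - 2 q} - 2 q}$)
$- 20 \left(\left(-19\right) 6 + h{\left(-3 \right)}\right) = - 20 \left(\left(-19\right) 6 + \frac{-3 - \sqrt{-1 - -6}}{2 \left(- \sqrt{-1 - -6} + 2 \left(-3\right)\right)}\right) = - 20 \left(-114 + \frac{-3 - \sqrt{-1 + 6}}{2 \left(- \sqrt{-1 + 6} - 6\right)}\right) = - 20 \left(-114 + \frac{-3 - \sqrt{5}}{2 \left(- \sqrt{5} - 6\right)}\right) = - 20 \left(-114 + \frac{-3 - \sqrt{5}}{2 \left(-6 - \sqrt{5}\right)}\right) = 2280 - \frac{10 \left(-3 - \sqrt{5}\right)}{-6 - \sqrt{5}}$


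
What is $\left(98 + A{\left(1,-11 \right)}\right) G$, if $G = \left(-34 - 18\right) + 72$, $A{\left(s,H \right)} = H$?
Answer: $1740$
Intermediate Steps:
$G = 20$ ($G = -52 + 72 = 20$)
$\left(98 + A{\left(1,-11 \right)}\right) G = \left(98 - 11\right) 20 = 87 \cdot 20 = 1740$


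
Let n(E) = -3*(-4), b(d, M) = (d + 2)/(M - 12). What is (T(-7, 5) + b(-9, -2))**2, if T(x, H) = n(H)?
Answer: 625/4 ≈ 156.25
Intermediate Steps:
b(d, M) = (2 + d)/(-12 + M)
n(E) = 12
T(x, H) = 12
(T(-7, 5) + b(-9, -2))**2 = (12 + (2 - 9)/(-12 - 2))**2 = (12 - 7/(-14))**2 = (12 - 1/14*(-7))**2 = (12 + 1/2)**2 = (25/2)**2 = 625/4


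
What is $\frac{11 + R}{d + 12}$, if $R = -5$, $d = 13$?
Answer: $\frac{6}{25} \approx 0.24$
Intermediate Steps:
$\frac{11 + R}{d + 12} = \frac{11 - 5}{13 + 12} = \frac{1}{25} \cdot 6 = \frac{6}{25}$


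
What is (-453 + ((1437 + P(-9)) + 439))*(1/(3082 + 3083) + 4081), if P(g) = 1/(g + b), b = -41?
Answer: 895031865767/154125 ≈ 5.8072e+6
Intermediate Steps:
P(g) = 1/(-41 + g) (P(g) = 1/(g - 41) = 1/(-41 + g))
(-453 + ((1437 + P(-9)) + 439))*(1/(3082 + 3083) + 4081) = (-453 + ((1437 + 1/(-41 - 9)) + 439))*(1/(3082 + 3083) + 4081) = (-453 + ((1437 + 1/(-50)) + 439))*(1/6165 + 4081) = (-453 + ((1437 - 1/50) + 439))*(1/6165 + 4081) = (-453 + (71849/50 + 439))*(25159366/6165) = (-453 + 93799/50)*(25159366/6165) = (71149/50)*(25159366/6165) = 895031865767/154125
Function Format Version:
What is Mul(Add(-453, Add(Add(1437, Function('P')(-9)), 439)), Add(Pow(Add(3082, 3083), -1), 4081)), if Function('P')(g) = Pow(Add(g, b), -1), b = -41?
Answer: Rational(895031865767, 154125) ≈ 5.8072e+6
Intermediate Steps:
Function('P')(g) = Pow(Add(-41, g), -1) (Function('P')(g) = Pow(Add(g, -41), -1) = Pow(Add(-41, g), -1))
Mul(Add(-453, Add(Add(1437, Function('P')(-9)), 439)), Add(Pow(Add(3082, 3083), -1), 4081)) = Mul(Add(-453, Add(Add(1437, Pow(Add(-41, -9), -1)), 439)), Add(Pow(Add(3082, 3083), -1), 4081)) = Mul(Add(-453, Add(Add(1437, Pow(-50, -1)), 439)), Add(Pow(6165, -1), 4081)) = Mul(Add(-453, Add(Add(1437, Rational(-1, 50)), 439)), Add(Rational(1, 6165), 4081)) = Mul(Add(-453, Add(Rational(71849, 50), 439)), Rational(25159366, 6165)) = Mul(Add(-453, Rational(93799, 50)), Rational(25159366, 6165)) = Mul(Rational(71149, 50), Rational(25159366, 6165)) = Rational(895031865767, 154125)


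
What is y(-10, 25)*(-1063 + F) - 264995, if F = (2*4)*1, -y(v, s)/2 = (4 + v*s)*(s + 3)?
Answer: -14798675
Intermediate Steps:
y(v, s) = -2*(3 + s)*(4 + s*v) (y(v, s) = -2*(4 + v*s)*(s + 3) = -2*(4 + s*v)*(3 + s) = -2*(3 + s)*(4 + s*v))
F = 8 (F = 8*1 = 8)
y(-10, 25)*(-1063 + F) - 264995 = (-24 - 8*25 - 6*25*(-10) - 2*(-10)*25²)*(-1063 + 8) - 264995 = (-24 - 200 + 1500 - 2*(-10)*625)*(-1055) - 264995 = (-24 - 200 + 1500 + 12500)*(-1055) - 264995 = 13776*(-1055) - 264995 = -14533680 - 264995 = -14798675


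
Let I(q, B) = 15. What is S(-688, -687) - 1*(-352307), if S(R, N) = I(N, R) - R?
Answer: 353010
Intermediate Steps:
S(R, N) = 15 - R
S(-688, -687) - 1*(-352307) = (15 - 1*(-688)) - 1*(-352307) = (15 + 688) + 352307 = 703 + 352307 = 353010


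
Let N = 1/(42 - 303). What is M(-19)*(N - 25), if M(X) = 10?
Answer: -65260/261 ≈ -250.04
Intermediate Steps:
N = -1/261 (N = 1/(-261) = -1/261 ≈ -0.0038314)
M(-19)*(N - 25) = 10*(-1/261 - 25) = 10*(-6526/261) = -65260/261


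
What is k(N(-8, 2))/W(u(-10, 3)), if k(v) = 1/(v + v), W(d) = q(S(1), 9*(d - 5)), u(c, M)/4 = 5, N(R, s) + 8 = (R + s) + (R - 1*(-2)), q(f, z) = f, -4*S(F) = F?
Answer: ⅒ ≈ 0.10000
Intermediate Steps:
S(F) = -F/4
N(R, s) = -6 + s + 2*R (N(R, s) = -8 + ((R + s) + (R - 1*(-2))) = -8 + ((R + s) + (R + 2)) = -8 + ((R + s) + (2 + R)) = -8 + (2 + s + 2*R) = -6 + s + 2*R)
u(c, M) = 20 (u(c, M) = 4*5 = 20)
W(d) = -¼ (W(d) = -¼*1 = -¼)
k(v) = 1/(2*v)
k(N(-8, 2))/W(u(-10, 3)) = (1/(2*(-6 + 2 + 2*(-8))))/(-¼) = (1/(2*(-6 + 2 - 16)))*(-4) = ((½)/(-20))*(-4) = ((½)*(-1/20))*(-4) = -1/40*(-4) = ⅒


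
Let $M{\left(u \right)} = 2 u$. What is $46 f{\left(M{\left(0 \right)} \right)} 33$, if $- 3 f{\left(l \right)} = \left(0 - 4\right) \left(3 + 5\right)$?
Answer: $16192$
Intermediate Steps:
$f{\left(l \right)} = \frac{32}{3}$ ($f{\left(l \right)} = - \frac{\left(0 - 4\right) \left(3 + 5\right)}{3} = - \frac{\left(-4\right) 8}{3} = \left(- \frac{1}{3}\right) \left(-32\right) = \frac{32}{3}$)
$46 f{\left(M{\left(0 \right)} \right)} 33 = 46 \cdot \frac{32}{3} \cdot 33 = \frac{1472}{3} \cdot 33 = 16192$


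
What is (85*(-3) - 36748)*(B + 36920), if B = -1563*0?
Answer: -1366150760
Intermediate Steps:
B = 0
(85*(-3) - 36748)*(B + 36920) = (85*(-3) - 36748)*(0 + 36920) = (-255 - 36748)*36920 = -37003*36920 = -1366150760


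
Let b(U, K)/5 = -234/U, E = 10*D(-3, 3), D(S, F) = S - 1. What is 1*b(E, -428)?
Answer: 117/4 ≈ 29.250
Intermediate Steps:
D(S, F) = -1 + S
E = -40 (E = 10*(-1 - 3) = 10*(-4) = -40)
b(U, K) = -1170/U (b(U, K) = 5*(-234/U) = -1170/U)
1*b(E, -428) = 1*(-1170/(-40)) = 1*(-1170*(-1/40)) = 1*(117/4) = 117/4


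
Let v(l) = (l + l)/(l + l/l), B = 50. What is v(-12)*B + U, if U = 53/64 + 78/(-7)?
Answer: 486769/4928 ≈ 98.776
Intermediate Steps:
v(l) = 2*l/(1 + l) (v(l) = (2*l)/(l + 1) = (2*l)/(1 + l) = 2*l/(1 + l))
U = -4621/448 (U = 53*(1/64) + 78*(-⅐) = 53/64 - 78/7 = -4621/448 ≈ -10.315)
v(-12)*B + U = (2*(-12)/(1 - 12))*50 - 4621/448 = (2*(-12)/(-11))*50 - 4621/448 = (2*(-12)*(-1/11))*50 - 4621/448 = (24/11)*50 - 4621/448 = 1200/11 - 4621/448 = 486769/4928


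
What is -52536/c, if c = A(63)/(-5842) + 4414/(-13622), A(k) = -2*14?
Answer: 1045200095016/6351293 ≈ 1.6457e+5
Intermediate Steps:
A(k) = -28
c = -6351293/19894931 (c = -28/(-5842) + 4414/(-13622) = -28*(-1/5842) + 4414*(-1/13622) = 14/2921 - 2207/6811 = -6351293/19894931 ≈ -0.31924)
-52536/c = -52536/(-6351293/19894931) = -52536*(-19894931/6351293) = 1045200095016/6351293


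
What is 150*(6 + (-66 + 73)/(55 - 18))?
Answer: 34350/37 ≈ 928.38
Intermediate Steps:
150*(6 + (-66 + 73)/(55 - 18)) = 150*(6 + 7/37) = 150*(229/37) = 34350/37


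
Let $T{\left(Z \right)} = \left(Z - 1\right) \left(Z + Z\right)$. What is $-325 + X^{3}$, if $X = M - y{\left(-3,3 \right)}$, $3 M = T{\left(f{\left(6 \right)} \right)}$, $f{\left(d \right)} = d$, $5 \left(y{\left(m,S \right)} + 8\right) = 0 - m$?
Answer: $\frac{2530728}{125} \approx 20246.0$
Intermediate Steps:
$y{\left(m,S \right)} = -8 - \frac{m}{5}$ ($y{\left(m,S \right)} = -8 + \frac{0 - m}{5} = -8 + \frac{\left(-1\right) m}{5} = -8 - \frac{m}{5}$)
$T{\left(Z \right)} = 2 Z \left(-1 + Z\right)$ ($T{\left(Z \right)} = \left(-1 + Z\right) 2 Z = 2 Z \left(-1 + Z\right)$)
$M = 20$ ($M = \frac{2 \cdot 6 \left(-1 + 6\right)}{3} = \frac{2 \cdot 6 \cdot 5}{3} = \frac{1}{3} \cdot 60 = 20$)
$X = \frac{137}{5}$ ($X = 20 - \left(-8 - - \frac{3}{5}\right) = 20 - \left(-8 + \frac{3}{5}\right) = 20 - - \frac{37}{5} = 20 + \frac{37}{5} = \frac{137}{5} \approx 27.4$)
$-325 + X^{3} = -325 + \left(\frac{137}{5}\right)^{3} = -325 + \frac{2571353}{125} = \frac{2530728}{125}$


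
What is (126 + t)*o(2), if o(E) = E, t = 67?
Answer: 386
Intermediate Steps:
(126 + t)*o(2) = (126 + 67)*2 = 193*2 = 386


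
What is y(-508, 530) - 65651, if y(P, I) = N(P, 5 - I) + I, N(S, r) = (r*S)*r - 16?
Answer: -140082637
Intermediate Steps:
N(S, r) = -16 + S*r² (N(S, r) = (S*r)*r - 16 = S*r² - 16 = -16 + S*r²)
y(P, I) = -16 + I + P*(5 - I)² (y(P, I) = (-16 + P*(5 - I)²) + I = -16 + I + P*(5 - I)²)
y(-508, 530) - 65651 = (-16 + 530 - 508*(-5 + 530)²) - 65651 = (-16 + 530 - 508*525²) - 65651 = (-16 + 530 - 508*275625) - 65651 = (-16 + 530 - 140017500) - 65651 = -140016986 - 65651 = -140082637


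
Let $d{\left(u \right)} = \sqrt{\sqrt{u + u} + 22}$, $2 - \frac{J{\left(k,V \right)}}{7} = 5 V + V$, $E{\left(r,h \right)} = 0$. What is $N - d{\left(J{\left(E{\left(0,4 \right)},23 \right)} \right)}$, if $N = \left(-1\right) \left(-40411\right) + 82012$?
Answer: $122423 - \sqrt{22 + 4 i \sqrt{119}} \approx 1.2242 \cdot 10^{5} - 3.6652 i$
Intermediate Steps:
$J{\left(k,V \right)} = 14 - 42 V$ ($J{\left(k,V \right)} = 14 - 7 \left(5 V + V\right) = 14 - 7 \cdot 6 V = 14 - 42 V$)
$d{\left(u \right)} = \sqrt{22 + \sqrt{2} \sqrt{u}}$ ($d{\left(u \right)} = \sqrt{\sqrt{2 u} + 22} = \sqrt{\sqrt{2} \sqrt{u} + 22} = \sqrt{22 + \sqrt{2} \sqrt{u}}$)
$N = 122423$ ($N = 40411 + 82012 = 122423$)
$N - d{\left(J{\left(E{\left(0,4 \right)},23 \right)} \right)} = 122423 - \sqrt{22 + \sqrt{2} \sqrt{14 - 966}} = 122423 - \sqrt{22 + \sqrt{2} \sqrt{-952}} = 122423 - \sqrt{22 + \sqrt{2} \cdot 2 i \sqrt{238}} = 122423 - \sqrt{22 + 4 i \sqrt{119}}$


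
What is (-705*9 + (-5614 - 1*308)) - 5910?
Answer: -18177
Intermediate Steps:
(-705*9 + (-5614 - 1*308)) - 5910 = (-6345 + (-5614 - 308)) - 5910 = (-6345 - 5922) - 5910 = -12267 - 5910 = -18177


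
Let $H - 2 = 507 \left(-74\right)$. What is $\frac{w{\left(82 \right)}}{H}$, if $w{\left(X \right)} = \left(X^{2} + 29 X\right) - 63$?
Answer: $- \frac{9039}{37516} \approx -0.24094$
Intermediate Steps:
$w{\left(X \right)} = -63 + X^{2} + 29 X$
$H = -37516$ ($H = 2 + 507 \left(-74\right) = 2 - 37518 = -37516$)
$\frac{w{\left(82 \right)}}{H} = \frac{-63 + 82^{2} + 29 \cdot 82}{-37516} = \left(-63 + 6724 + 2378\right) \left(- \frac{1}{37516}\right) = 9039 \left(- \frac{1}{37516}\right) = - \frac{9039}{37516}$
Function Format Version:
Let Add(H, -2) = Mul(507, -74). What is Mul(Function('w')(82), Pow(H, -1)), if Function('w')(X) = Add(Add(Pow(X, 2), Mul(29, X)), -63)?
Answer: Rational(-9039, 37516) ≈ -0.24094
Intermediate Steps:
Function('w')(X) = Add(-63, Pow(X, 2), Mul(29, X))
H = -37516 (H = Add(2, Mul(507, -74)) = Add(2, -37518) = -37516)
Mul(Function('w')(82), Pow(H, -1)) = Mul(Add(-63, Pow(82, 2), Mul(29, 82)), Pow(-37516, -1)) = Mul(Add(-63, 6724, 2378), Rational(-1, 37516)) = Mul(9039, Rational(-1, 37516)) = Rational(-9039, 37516)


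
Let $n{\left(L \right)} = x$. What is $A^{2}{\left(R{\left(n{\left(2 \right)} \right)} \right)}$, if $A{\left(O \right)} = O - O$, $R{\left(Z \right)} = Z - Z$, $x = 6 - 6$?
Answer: $0$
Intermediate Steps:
$x = 0$ ($x = 6 - 6 = 0$)
$n{\left(L \right)} = 0$
$R{\left(Z \right)} = 0$
$A{\left(O \right)} = 0$
$A^{2}{\left(R{\left(n{\left(2 \right)} \right)} \right)} = 0^{2} = 0$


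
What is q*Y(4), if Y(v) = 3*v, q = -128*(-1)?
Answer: 1536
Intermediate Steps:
q = 128
q*Y(4) = 128*(3*4) = 128*12 = 1536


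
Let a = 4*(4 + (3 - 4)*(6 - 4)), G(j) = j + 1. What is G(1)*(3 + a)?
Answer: 22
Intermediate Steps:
G(j) = 1 + j
a = 8 (a = 4*(4 - 1*2) = 4*(4 - 2) = 4*2 = 8)
G(1)*(3 + a) = (1 + 1)*(3 + 8) = 2*11 = 22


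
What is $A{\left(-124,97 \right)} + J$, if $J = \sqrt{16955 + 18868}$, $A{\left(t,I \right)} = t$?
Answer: $-124 + \sqrt{35823} \approx 65.27$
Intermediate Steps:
$J = \sqrt{35823} \approx 189.27$
$A{\left(-124,97 \right)} + J = -124 + \sqrt{35823}$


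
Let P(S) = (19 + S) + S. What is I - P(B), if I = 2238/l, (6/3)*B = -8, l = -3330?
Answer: -6478/555 ≈ -11.672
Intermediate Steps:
B = -4 (B = (½)*(-8) = -4)
P(S) = 19 + 2*S
I = -373/555 (I = 2238/(-3330) = 2238*(-1/3330) = -373/555 ≈ -0.67207)
I - P(B) = -373/555 - (19 + 2*(-4)) = -373/555 - (19 - 8) = -373/555 - 1*11 = -373/555 - 11 = -6478/555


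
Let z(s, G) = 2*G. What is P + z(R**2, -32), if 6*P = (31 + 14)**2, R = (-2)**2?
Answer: 547/2 ≈ 273.50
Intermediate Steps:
R = 4
P = 675/2 (P = (31 + 14)**2/6 = (1/6)*45**2 = (1/6)*2025 = 675/2 ≈ 337.50)
P + z(R**2, -32) = 675/2 + 2*(-32) = 675/2 - 64 = 547/2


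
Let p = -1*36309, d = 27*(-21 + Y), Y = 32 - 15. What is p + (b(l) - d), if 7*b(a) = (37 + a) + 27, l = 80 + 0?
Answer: -253263/7 ≈ -36180.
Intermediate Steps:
Y = 17
d = -108 (d = 27*(-21 + 17) = 27*(-4) = -108)
l = 80
b(a) = 64/7 + a/7 (b(a) = ((37 + a) + 27)/7 = (64 + a)/7 = 64/7 + a/7)
p = -36309
p + (b(l) - d) = -36309 + ((64/7 + (⅐)*80) - 1*(-108)) = -36309 + ((64/7 + 80/7) + 108) = -36309 + (144/7 + 108) = -36309 + 900/7 = -253263/7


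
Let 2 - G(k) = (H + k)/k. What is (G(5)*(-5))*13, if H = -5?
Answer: -130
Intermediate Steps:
G(k) = 2 - (-5 + k)/k
(G(5)*(-5))*13 = (((5 + 5)/5)*(-5))*13 = (((⅕)*10)*(-5))*13 = (2*(-5))*13 = -10*13 = -130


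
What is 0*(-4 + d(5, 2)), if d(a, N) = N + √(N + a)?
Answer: 0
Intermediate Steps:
0*(-4 + d(5, 2)) = 0*(-4 + (2 + √(2 + 5))) = 0*(-4 + (2 + √7)) = 0*(-2 + √7) = 0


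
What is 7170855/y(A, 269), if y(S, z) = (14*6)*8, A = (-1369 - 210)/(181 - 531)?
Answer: 2390285/224 ≈ 10671.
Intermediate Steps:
A = 1579/350 (A = -1579/(-350) = -1579*(-1/350) = 1579/350 ≈ 4.5114)
y(S, z) = 672 (y(S, z) = 84*8 = 672)
7170855/y(A, 269) = 7170855/672 = 7170855*(1/672) = 2390285/224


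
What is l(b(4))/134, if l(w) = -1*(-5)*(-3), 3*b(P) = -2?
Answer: -15/134 ≈ -0.11194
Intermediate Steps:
b(P) = -⅔ (b(P) = (⅓)*(-2) = -⅔)
l(w) = -15 (l(w) = 5*(-3) = -15)
l(b(4))/134 = -15/134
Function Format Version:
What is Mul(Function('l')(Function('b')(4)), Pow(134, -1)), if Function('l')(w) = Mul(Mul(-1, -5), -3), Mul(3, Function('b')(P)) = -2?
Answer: Rational(-15, 134) ≈ -0.11194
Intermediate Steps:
Function('b')(P) = Rational(-2, 3) (Function('b')(P) = Mul(Rational(1, 3), -2) = Rational(-2, 3))
Function('l')(w) = -15 (Function('l')(w) = Mul(5, -3) = -15)
Mul(Function('l')(Function('b')(4)), Pow(134, -1)) = Mul(-15, Pow(134, -1)) = Mul(-15, Rational(1, 134)) = Rational(-15, 134)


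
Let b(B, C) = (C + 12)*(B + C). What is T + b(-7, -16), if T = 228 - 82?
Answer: 238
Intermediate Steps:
T = 146
b(B, C) = (12 + C)*(B + C)
T + b(-7, -16) = 146 + ((-16)² + 12*(-7) + 12*(-16) - 7*(-16)) = 146 + (256 - 84 - 192 + 112) = 146 + 92 = 238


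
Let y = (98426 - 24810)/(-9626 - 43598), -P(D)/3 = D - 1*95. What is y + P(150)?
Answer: -1106947/6653 ≈ -166.38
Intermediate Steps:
P(D) = 285 - 3*D (P(D) = -3*(D - 1*95) = -3*(D - 95) = -3*(-95 + D) = 285 - 3*D)
y = -9202/6653 (y = 73616/(-53224) = 73616*(-1/53224) = -9202/6653 ≈ -1.3831)
y + P(150) = -9202/6653 + (285 - 3*150) = -9202/6653 + (285 - 450) = -9202/6653 - 165 = -1106947/6653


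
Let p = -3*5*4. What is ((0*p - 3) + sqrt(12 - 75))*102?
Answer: -306 + 306*I*sqrt(7) ≈ -306.0 + 809.6*I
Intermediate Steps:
p = -60 (p = -15*4 = -60)
((0*p - 3) + sqrt(12 - 75))*102 = ((0*(-60) - 3) + sqrt(12 - 75))*102 = ((0 - 3) + sqrt(-63))*102 = (-3 + 3*I*sqrt(7))*102 = -306 + 306*I*sqrt(7)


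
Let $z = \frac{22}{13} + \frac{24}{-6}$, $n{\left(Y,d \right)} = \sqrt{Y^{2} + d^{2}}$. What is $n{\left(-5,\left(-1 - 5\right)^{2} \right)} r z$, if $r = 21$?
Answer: $- \frac{630 \sqrt{1321}}{13} \approx -1761.4$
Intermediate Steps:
$z = - \frac{30}{13}$ ($z = 22 \cdot \frac{1}{13} + 24 \left(- \frac{1}{6}\right) = \frac{22}{13} - 4 = - \frac{30}{13} \approx -2.3077$)
$n{\left(-5,\left(-1 - 5\right)^{2} \right)} r z = \sqrt{\left(-5\right)^{2} + \left(\left(-1 - 5\right)^{2}\right)^{2}} \cdot 21 \left(- \frac{30}{13}\right) = \sqrt{25 + \left(\left(-6\right)^{2}\right)^{2}} \cdot 21 \left(- \frac{30}{13}\right) = \sqrt{25 + 36^{2}} \cdot 21 \left(- \frac{30}{13}\right) = \sqrt{25 + 1296} \cdot 21 \left(- \frac{30}{13}\right) = \sqrt{1321} \cdot 21 \left(- \frac{30}{13}\right) = 21 \sqrt{1321} \left(- \frac{30}{13}\right) = - \frac{630 \sqrt{1321}}{13}$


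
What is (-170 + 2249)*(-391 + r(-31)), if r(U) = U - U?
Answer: -812889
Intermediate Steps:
r(U) = 0
(-170 + 2249)*(-391 + r(-31)) = (-170 + 2249)*(-391 + 0) = 2079*(-391) = -812889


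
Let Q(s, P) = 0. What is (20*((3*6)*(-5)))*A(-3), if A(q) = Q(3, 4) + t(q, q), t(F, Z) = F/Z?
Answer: -1800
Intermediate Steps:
A(q) = 1 (A(q) = 0 + q/q = 0 + 1 = 1)
(20*((3*6)*(-5)))*A(-3) = (20*((3*6)*(-5)))*1 = (20*(18*(-5)))*1 = (20*(-90))*1 = -1800*1 = -1800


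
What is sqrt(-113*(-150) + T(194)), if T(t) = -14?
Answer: 2*sqrt(4234) ≈ 130.14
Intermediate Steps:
sqrt(-113*(-150) + T(194)) = sqrt(-113*(-150) - 14) = sqrt(16950 - 14) = sqrt(16936) = 2*sqrt(4234)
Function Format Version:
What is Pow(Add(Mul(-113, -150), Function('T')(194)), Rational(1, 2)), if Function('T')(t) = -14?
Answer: Mul(2, Pow(4234, Rational(1, 2))) ≈ 130.14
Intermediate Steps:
Pow(Add(Mul(-113, -150), Function('T')(194)), Rational(1, 2)) = Pow(Add(Mul(-113, -150), -14), Rational(1, 2)) = Pow(Add(16950, -14), Rational(1, 2)) = Pow(16936, Rational(1, 2)) = Mul(2, Pow(4234, Rational(1, 2)))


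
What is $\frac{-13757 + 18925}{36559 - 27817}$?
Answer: $\frac{2584}{4371} \approx 0.59117$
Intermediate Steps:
$\frac{-13757 + 18925}{36559 - 27817} = \frac{5168}{8742} = 5168 \cdot \frac{1}{8742} = \frac{2584}{4371}$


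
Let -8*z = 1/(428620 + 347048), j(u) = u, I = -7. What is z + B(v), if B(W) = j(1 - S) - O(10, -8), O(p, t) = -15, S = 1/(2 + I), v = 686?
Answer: 502632859/31026720 ≈ 16.200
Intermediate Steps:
S = -⅕ (S = 1/(2 - 7) = 1/(-5) = -⅕ ≈ -0.20000)
z = -1/6205344 (z = -1/(8*(428620 + 347048)) = -⅛/775668 = -⅛*1/775668 = -1/6205344 ≈ -1.6115e-7)
B(W) = 81/5 (B(W) = (1 - 1*(-⅕)) - 1*(-15) = (1 + ⅕) + 15 = 6/5 + 15 = 81/5)
z + B(v) = -1/6205344 + 81/5 = 502632859/31026720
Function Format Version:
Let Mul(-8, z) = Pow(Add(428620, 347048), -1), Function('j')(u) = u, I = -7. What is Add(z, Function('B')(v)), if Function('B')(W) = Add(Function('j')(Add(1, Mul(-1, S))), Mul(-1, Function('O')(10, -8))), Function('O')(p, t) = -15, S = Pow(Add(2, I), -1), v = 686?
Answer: Rational(502632859, 31026720) ≈ 16.200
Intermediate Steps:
S = Rational(-1, 5) (S = Pow(Add(2, -7), -1) = Pow(-5, -1) = Rational(-1, 5) ≈ -0.20000)
z = Rational(-1, 6205344) (z = Mul(Rational(-1, 8), Pow(Add(428620, 347048), -1)) = Mul(Rational(-1, 8), Pow(775668, -1)) = Mul(Rational(-1, 8), Rational(1, 775668)) = Rational(-1, 6205344) ≈ -1.6115e-7)
Function('B')(W) = Rational(81, 5) (Function('B')(W) = Add(Add(1, Mul(-1, Rational(-1, 5))), Mul(-1, -15)) = Add(Add(1, Rational(1, 5)), 15) = Add(Rational(6, 5), 15) = Rational(81, 5))
Add(z, Function('B')(v)) = Add(Rational(-1, 6205344), Rational(81, 5)) = Rational(502632859, 31026720)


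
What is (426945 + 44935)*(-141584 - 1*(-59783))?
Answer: -38600255880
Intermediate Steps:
(426945 + 44935)*(-141584 - 1*(-59783)) = 471880*(-141584 + 59783) = 471880*(-81801) = -38600255880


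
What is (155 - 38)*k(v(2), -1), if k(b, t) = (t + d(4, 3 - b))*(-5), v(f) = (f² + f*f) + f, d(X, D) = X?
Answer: -1755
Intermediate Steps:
v(f) = f + 2*f² (v(f) = (f² + f²) + f = 2*f² + f = f + 2*f²)
k(b, t) = -20 - 5*t (k(b, t) = (t + 4)*(-5) = (4 + t)*(-5) = -20 - 5*t)
(155 - 38)*k(v(2), -1) = (155 - 38)*(-20 - 5*(-1)) = 117*(-20 + 5) = 117*(-15) = -1755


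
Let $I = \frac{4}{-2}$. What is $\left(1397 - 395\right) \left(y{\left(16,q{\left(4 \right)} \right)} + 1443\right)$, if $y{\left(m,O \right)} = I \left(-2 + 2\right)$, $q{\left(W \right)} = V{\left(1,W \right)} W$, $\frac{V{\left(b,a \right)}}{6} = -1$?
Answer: $1445886$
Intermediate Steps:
$V{\left(b,a \right)} = -6$ ($V{\left(b,a \right)} = 6 \left(-1\right) = -6$)
$I = -2$ ($I = 4 \left(- \frac{1}{2}\right) = -2$)
$q{\left(W \right)} = - 6 W$
$y{\left(m,O \right)} = 0$ ($y{\left(m,O \right)} = - 2 \left(-2 + 2\right) = \left(-2\right) 0 = 0$)
$\left(1397 - 395\right) \left(y{\left(16,q{\left(4 \right)} \right)} + 1443\right) = \left(1397 - 395\right) \left(0 + 1443\right) = 1002 \cdot 1443 = 1445886$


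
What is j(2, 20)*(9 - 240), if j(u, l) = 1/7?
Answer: -33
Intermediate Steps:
j(u, l) = ⅐
j(2, 20)*(9 - 240) = (9 - 240)/7 = (⅐)*(-231) = -33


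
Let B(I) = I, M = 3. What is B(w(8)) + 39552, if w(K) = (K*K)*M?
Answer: 39744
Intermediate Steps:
w(K) = 3*K² (w(K) = (K*K)*3 = K²*3 = 3*K²)
B(w(8)) + 39552 = 3*8² + 39552 = 3*64 + 39552 = 192 + 39552 = 39744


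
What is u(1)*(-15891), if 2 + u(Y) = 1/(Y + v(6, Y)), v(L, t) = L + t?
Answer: 238365/8 ≈ 29796.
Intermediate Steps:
u(Y) = -2 + 1/(6 + 2*Y) (u(Y) = -2 + 1/(Y + (6 + Y)) = -2 + 1/(6 + 2*Y))
u(1)*(-15891) = ((-11 - 4*1)/(2*(3 + 1)))*(-15891) = ((1/2)*(-11 - 4)/4)*(-15891) = ((1/2)*(1/4)*(-15))*(-15891) = -15/8*(-15891) = 238365/8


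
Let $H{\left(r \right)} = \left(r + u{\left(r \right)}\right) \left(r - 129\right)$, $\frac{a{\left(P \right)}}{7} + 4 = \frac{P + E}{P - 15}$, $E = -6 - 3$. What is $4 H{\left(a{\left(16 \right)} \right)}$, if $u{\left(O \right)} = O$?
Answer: $-18144$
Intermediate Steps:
$E = -9$ ($E = -6 - 3 = -9$)
$a{\left(P \right)} = -28 + \frac{7 \left(-9 + P\right)}{-15 + P}$ ($a{\left(P \right)} = -28 + 7 \frac{P - 9}{P - 15} = -28 + 7 \frac{-9 + P}{-15 + P} = -28 + \frac{7 \left(-9 + P\right)}{-15 + P}$)
$H{\left(r \right)} = 2 r \left(-129 + r\right)$ ($H{\left(r \right)} = \left(r + r\right) \left(r - 129\right) = 2 r \left(-129 + r\right)$)
$4 H{\left(a{\left(16 \right)} \right)} = 4 \cdot 2 \frac{21 \left(17 - 16\right)}{-15 + 16} \left(-129 + \frac{21 \left(17 - 16\right)}{-15 + 16}\right) = 4 \cdot 2 \frac{21 \left(17 - 16\right)}{1} \left(-129 + \frac{21 \left(17 - 16\right)}{1}\right) = 4 \cdot 2 \cdot 21 \cdot 1 \cdot 1 \left(-129 + 21 \cdot 1 \cdot 1\right) = 4 \cdot 2 \cdot 21 \left(-129 + 21\right) = 4 \cdot 2 \cdot 21 \left(-108\right) = 4 \left(-4536\right) = -18144$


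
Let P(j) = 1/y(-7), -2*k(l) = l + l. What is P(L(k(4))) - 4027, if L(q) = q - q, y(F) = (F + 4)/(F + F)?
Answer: -12067/3 ≈ -4022.3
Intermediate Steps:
y(F) = (4 + F)/(2*F) (y(F) = (4 + F)/((2*F)) = (4 + F)*(1/(2*F)) = (4 + F)/(2*F))
k(l) = -l (k(l) = -(l + l)/2 = -l)
L(q) = 0
P(j) = 14/3 (P(j) = 1/((½)*(4 - 7)/(-7)) = 1/((½)*(-⅐)*(-3)) = 1/(3/14) = 14/3)
P(L(k(4))) - 4027 = 14/3 - 4027 = -12067/3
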